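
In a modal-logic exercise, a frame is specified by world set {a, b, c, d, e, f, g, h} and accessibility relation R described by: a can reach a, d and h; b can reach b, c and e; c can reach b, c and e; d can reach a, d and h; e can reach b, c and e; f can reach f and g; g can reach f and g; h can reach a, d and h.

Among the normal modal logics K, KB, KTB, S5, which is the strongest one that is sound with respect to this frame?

S5

Symmetric (axiom B): yes — every pair in R has its reverse in R.
Reflexive (axiom T): yes — every world is R-related to itself.
Euclidean (axiom 5): yes — any two successors of a common world are R-related.
So F validates K, KB, KTB, S5. The strongest is S5.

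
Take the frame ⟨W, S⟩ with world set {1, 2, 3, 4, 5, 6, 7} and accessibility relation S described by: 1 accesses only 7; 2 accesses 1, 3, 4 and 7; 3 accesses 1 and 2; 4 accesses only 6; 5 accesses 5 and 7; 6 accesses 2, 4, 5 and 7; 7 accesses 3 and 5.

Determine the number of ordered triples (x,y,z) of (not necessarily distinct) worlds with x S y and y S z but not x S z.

21

Enumerating: (1,7,3), (1,7,5), (2,3,2), (2,4,6), (2,7,5), (3,1,7), (3,2,3), (3,2,4), (3,2,7), (4,6,2), (4,6,4), (4,6,5), … and 9 more.
Total: 21.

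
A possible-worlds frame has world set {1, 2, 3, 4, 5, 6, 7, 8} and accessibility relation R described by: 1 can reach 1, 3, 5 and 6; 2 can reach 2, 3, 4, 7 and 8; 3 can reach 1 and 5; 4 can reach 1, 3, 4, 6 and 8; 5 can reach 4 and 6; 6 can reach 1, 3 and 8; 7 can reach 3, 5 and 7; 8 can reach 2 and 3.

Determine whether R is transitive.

No

Transitive: no — 1 R 5 and 5 R 4, but not 1 R 4.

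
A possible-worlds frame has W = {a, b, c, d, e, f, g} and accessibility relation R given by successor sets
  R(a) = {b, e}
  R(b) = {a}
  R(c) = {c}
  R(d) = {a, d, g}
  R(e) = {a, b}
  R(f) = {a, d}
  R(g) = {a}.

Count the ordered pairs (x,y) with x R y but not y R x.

6

Enumerating: (d,a), (d,g), (e,b), (f,a), (f,d), (g,a).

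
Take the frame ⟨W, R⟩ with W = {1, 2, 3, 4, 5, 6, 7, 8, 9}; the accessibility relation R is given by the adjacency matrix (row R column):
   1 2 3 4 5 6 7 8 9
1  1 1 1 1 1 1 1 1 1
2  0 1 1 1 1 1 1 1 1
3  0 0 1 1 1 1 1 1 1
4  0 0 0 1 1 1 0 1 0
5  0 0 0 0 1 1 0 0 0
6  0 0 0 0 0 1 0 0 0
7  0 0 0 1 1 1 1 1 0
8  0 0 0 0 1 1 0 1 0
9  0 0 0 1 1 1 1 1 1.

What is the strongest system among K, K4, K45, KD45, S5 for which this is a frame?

Transitive (axiom 4): yes — every two-step R-path is closed by a direct edge.
Euclidean (axiom 5): no — 1 R 3 and 1 R 2, but not 3 R 2.
Serial (axiom D): yes — every world has a successor (e.g. 1 R 1).
Reflexive (axiom T): yes — every world is R-related to itself.
So F validates K, K4; K45 would additionally require R to be Euclidean. The strongest is K4.

K4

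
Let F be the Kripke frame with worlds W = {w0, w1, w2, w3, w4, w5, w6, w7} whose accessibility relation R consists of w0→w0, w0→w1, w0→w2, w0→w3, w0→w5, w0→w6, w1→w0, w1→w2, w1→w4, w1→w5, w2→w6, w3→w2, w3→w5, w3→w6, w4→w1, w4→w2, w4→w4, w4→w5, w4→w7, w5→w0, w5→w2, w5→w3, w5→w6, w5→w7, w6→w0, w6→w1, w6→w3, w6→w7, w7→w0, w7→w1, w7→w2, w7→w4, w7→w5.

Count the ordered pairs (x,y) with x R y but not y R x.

15

Enumerating: (w0,w2), (w0,w3), (w1,w2), (w1,w5), (w2,w6), (w3,w2), (w4,w2), (w4,w5), (w5,w2), (w5,w6), (w6,w1), (w6,w7), (w7,w0), (w7,w1), (w7,w2).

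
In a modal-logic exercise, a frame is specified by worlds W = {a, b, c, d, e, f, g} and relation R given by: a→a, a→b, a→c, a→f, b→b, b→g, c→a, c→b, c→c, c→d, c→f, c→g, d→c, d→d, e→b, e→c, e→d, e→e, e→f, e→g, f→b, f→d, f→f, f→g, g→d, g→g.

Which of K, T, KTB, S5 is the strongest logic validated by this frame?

T

Reflexive (axiom T): yes — every world is R-related to itself.
Symmetric (axiom B): no — a R b but not b R a.
Euclidean (axiom 5): no — a R b and a R c, but not b R c.
So F validates K, T; KTB would additionally require R to be symmetric. The strongest is T.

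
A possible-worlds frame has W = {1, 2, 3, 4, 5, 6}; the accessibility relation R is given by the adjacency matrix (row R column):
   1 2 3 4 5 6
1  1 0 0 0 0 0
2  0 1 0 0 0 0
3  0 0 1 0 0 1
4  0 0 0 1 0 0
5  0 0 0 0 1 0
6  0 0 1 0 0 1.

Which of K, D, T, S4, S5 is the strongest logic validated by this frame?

Serial (axiom D): yes — every world has a successor (e.g. 1 R 1).
Reflexive (axiom T): yes — every world is R-related to itself.
Transitive (axiom 4): yes — every two-step R-path is closed by a direct edge.
Euclidean (axiom 5): yes — any two successors of a common world are R-related.
So F validates K, D, T, S4, S5. The strongest is S5.

S5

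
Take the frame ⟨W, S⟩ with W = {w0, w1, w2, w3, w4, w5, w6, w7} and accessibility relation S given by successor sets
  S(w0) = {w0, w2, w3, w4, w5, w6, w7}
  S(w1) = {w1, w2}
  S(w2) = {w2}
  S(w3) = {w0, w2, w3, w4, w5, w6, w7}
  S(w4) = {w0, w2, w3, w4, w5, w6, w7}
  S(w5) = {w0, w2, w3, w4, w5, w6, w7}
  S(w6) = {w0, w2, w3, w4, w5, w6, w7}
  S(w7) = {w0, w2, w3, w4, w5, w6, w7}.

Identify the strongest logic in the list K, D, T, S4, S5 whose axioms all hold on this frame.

S4

Serial (axiom D): yes — every world has a successor (e.g. w0 S w0).
Reflexive (axiom T): yes — every world is S-related to itself.
Transitive (axiom 4): yes — every two-step S-path is closed by a direct edge.
Euclidean (axiom 5): no — w0 S w2 and w0 S w3, but not w2 S w3.
So F validates K, D, T, S4; S5 would additionally require S to be Euclidean. The strongest is S4.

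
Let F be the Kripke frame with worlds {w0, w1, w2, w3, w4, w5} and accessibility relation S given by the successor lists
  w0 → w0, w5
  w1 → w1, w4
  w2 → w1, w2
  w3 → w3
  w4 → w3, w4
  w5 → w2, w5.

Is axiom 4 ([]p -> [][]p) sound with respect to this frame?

The schema 4 characterises exactly the transitive frames.
Transitive: no — w0 S w5 and w5 S w2, but not w0 S w2.

No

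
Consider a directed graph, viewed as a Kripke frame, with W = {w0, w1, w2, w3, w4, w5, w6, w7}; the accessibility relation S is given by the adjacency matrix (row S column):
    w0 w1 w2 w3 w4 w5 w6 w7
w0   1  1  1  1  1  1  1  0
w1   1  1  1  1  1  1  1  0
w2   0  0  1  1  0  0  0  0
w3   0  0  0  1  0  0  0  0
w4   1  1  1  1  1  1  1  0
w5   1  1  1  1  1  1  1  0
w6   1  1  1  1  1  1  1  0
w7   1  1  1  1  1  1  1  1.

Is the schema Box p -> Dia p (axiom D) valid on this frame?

The schema D characterises exactly the serial frames.
Serial: yes — every world has a successor (e.g. w0 S w0).

Yes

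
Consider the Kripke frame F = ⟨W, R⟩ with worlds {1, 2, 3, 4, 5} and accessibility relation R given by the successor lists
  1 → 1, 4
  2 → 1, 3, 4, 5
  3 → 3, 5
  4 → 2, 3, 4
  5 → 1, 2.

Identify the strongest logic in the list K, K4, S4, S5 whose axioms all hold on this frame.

Transitive (axiom 4): no — 1 R 4 and 4 R 2, but not 1 R 2.
Reflexive (axiom T): no — 2 is not related to itself.
Euclidean (axiom 5): no — 2 R 1 and 2 R 3, but not 1 R 3.
So F validates K; K4 would additionally require R to be transitive. The strongest is K.

K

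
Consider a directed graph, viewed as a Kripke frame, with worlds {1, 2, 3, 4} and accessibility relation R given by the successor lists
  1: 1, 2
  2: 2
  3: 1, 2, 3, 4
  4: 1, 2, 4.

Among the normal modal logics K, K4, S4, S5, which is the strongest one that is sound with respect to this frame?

Transitive (axiom 4): yes — every two-step R-path is closed by a direct edge.
Reflexive (axiom T): yes — every world is R-related to itself.
Euclidean (axiom 5): no — 3 R 1 and 3 R 4, but not 1 R 4.
So F validates K, K4, S4; S5 would additionally require R to be Euclidean. The strongest is S4.

S4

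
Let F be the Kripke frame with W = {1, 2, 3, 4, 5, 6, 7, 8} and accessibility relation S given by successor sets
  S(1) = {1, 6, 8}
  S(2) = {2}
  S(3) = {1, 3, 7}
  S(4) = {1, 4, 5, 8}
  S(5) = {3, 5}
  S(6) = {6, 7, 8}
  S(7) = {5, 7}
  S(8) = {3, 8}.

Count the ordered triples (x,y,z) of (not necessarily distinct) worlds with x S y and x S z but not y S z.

22

Enumerating: (1,6,1), (1,8,1), (1,8,6), (3,1,3), (3,1,7), (3,7,1), (3,7,3), (4,1,4), (4,1,5), (4,5,1), (4,5,4), (4,5,8), … and 10 more.
Total: 22.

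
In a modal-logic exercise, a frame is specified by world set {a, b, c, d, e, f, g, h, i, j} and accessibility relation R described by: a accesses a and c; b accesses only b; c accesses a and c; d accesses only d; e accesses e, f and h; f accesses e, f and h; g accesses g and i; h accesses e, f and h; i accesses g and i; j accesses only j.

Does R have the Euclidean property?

Euclidean: yes — any two successors of a common world are R-related.

Yes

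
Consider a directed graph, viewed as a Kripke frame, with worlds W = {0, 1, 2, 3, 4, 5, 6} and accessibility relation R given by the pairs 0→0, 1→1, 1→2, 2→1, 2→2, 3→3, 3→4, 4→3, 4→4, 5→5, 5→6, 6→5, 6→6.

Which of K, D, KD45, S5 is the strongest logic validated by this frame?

Serial (axiom D): yes — every world has a successor (e.g. 0 R 0).
Euclidean (axiom 5): yes — any two successors of a common world are R-related.
Transitive (axiom 4): yes — every two-step R-path is closed by a direct edge.
Reflexive (axiom T): yes — every world is R-related to itself.
So F validates K, D, KD45, S5. The strongest is S5.

S5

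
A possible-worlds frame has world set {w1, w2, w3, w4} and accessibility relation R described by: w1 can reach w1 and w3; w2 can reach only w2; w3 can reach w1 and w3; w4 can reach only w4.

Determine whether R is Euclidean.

Euclidean: yes — any two successors of a common world are R-related.

Yes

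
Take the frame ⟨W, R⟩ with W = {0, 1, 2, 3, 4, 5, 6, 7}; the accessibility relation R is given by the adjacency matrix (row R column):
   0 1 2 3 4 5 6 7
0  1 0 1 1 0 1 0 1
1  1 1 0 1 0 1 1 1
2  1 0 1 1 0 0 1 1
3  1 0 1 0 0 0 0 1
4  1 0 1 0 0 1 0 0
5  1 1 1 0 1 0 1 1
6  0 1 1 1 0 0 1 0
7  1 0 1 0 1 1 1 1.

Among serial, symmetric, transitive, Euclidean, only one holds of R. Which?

Serial: yes — every world has a successor (e.g. 0 R 0).
Symmetric: no — 1 R 0 but not 0 R 1.
Transitive: no — 0 R 2 and 2 R 6, but not 0 R 6.
Euclidean: no — 0 R 2 and 0 R 5, but not 2 R 5.
Only serial holds.

serial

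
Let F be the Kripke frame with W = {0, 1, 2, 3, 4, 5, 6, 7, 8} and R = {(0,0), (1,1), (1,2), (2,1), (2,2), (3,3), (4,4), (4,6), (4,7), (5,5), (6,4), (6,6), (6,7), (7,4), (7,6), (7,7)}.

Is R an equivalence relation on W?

No

Reflexive: no — 8 is not related to itself.
Symmetric: yes — every pair in R has its reverse in R.
Transitive: yes — every two-step R-path is closed by a direct edge.
So R is not an equivalence relation.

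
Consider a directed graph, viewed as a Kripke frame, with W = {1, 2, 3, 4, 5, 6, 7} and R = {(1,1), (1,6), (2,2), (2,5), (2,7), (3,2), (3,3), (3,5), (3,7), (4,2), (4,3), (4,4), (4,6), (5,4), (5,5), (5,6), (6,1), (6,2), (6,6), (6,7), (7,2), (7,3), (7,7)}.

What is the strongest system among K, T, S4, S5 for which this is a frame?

T

Reflexive (axiom T): yes — every world is R-related to itself.
Transitive (axiom 4): no — 1 R 6 and 6 R 2, but not 1 R 2.
Euclidean (axiom 5): no — 2 R 5 and 2 R 7, but not 5 R 7.
So F validates K, T; S4 would additionally require R to be transitive. The strongest is T.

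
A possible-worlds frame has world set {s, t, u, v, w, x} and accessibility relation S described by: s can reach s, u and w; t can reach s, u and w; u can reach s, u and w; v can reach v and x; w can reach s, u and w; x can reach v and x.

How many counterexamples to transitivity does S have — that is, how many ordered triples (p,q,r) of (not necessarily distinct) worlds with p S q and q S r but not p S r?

S is transitive; there are no such tuples.

0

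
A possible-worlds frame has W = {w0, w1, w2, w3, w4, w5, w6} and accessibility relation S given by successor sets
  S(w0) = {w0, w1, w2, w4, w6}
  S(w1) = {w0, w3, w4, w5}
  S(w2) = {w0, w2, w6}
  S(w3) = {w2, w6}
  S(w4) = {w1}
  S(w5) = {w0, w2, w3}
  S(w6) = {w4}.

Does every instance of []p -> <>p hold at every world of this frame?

Axiom D corresponds to the accessibility relation being serial.
Serial: yes — every world has a successor (e.g. w0 S w0).

Yes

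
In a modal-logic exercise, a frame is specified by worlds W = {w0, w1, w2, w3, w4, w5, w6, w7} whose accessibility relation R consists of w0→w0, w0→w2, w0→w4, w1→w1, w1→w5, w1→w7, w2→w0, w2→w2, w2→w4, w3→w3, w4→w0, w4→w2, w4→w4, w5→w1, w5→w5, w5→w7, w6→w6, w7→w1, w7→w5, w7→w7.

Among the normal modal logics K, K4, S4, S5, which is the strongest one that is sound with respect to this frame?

Transitive (axiom 4): yes — every two-step R-path is closed by a direct edge.
Reflexive (axiom T): yes — every world is R-related to itself.
Euclidean (axiom 5): yes — any two successors of a common world are R-related.
So F validates K, K4, S4, S5. The strongest is S5.

S5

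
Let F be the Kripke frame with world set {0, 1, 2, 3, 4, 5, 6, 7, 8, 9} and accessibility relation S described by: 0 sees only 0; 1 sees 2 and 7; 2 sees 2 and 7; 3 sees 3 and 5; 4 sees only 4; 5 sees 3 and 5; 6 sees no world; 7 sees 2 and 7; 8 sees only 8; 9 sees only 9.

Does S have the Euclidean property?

Yes

Euclidean: yes — any two successors of a common world are S-related.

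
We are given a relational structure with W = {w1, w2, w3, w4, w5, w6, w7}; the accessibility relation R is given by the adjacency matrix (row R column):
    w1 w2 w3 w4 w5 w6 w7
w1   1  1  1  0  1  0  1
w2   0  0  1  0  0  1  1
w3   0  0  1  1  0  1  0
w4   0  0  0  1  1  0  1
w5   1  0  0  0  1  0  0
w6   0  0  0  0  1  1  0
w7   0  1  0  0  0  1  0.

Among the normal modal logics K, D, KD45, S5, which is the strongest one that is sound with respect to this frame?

Serial (axiom D): yes — every world has a successor (e.g. w1 R w1).
Euclidean (axiom 5): no — w1 R w2 and w1 R w5, but not w2 R w5.
Transitive (axiom 4): no — w1 R w2 and w2 R w6, but not w1 R w6.
Reflexive (axiom T): no — w2 is not related to itself.
So F validates K, D; KD45 would additionally require R to be Euclidean and transitive. The strongest is D.

D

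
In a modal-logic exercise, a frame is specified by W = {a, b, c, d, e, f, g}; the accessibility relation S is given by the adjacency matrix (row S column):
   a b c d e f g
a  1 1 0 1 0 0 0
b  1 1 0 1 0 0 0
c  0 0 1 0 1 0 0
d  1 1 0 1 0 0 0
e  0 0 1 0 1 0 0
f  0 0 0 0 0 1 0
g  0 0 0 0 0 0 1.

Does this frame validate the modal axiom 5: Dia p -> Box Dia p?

The schema 5 characterises exactly the Euclidean frames.
Euclidean: yes — any two successors of a common world are S-related.

Yes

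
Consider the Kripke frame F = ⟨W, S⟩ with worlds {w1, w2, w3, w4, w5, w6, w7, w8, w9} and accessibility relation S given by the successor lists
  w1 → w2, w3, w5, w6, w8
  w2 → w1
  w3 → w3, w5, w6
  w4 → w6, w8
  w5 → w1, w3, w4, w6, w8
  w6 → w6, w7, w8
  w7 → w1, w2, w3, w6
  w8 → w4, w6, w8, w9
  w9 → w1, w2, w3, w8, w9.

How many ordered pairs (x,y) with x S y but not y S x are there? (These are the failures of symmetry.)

Enumerating: (w1,w3), (w1,w6), (w1,w8), (w3,w6), (w4,w6), (w5,w4), (w5,w6), (w5,w8), (w7,w1), (w7,w2), (w7,w3), (w9,w1), (w9,w2), (w9,w3).

14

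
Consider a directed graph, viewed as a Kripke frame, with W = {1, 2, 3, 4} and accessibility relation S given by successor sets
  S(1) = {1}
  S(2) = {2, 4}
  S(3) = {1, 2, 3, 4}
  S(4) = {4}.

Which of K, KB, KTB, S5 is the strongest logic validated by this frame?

K

Symmetric (axiom B): no — 2 S 4 but not 4 S 2.
Reflexive (axiom T): yes — every world is S-related to itself.
Euclidean (axiom 5): no — 3 S 1 and 3 S 2, but not 1 S 2.
So F validates K; KB would additionally require S to be symmetric. The strongest is K.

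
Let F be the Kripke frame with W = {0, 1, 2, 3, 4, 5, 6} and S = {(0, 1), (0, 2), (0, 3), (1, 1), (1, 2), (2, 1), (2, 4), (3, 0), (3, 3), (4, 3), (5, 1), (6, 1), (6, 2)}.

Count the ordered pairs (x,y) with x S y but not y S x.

Enumerating: (0,1), (0,2), (2,4), (4,3), (5,1), (6,1), (6,2).

7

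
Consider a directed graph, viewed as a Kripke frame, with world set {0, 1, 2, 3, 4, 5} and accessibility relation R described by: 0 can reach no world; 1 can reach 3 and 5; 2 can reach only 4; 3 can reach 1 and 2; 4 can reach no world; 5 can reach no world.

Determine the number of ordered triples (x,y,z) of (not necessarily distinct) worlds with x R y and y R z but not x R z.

Enumerating: (1,3,1), (1,3,2), (3,1,3), (3,1,5), (3,2,4).

5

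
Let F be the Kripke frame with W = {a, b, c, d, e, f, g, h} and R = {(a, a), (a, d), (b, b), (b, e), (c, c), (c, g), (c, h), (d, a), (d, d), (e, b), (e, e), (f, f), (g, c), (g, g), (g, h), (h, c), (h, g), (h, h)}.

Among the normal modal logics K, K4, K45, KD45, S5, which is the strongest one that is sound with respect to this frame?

S5

Transitive (axiom 4): yes — every two-step R-path is closed by a direct edge.
Euclidean (axiom 5): yes — any two successors of a common world are R-related.
Serial (axiom D): yes — every world has a successor (e.g. a R a).
Reflexive (axiom T): yes — every world is R-related to itself.
So F validates K, K4, K45, KD45, S5. The strongest is S5.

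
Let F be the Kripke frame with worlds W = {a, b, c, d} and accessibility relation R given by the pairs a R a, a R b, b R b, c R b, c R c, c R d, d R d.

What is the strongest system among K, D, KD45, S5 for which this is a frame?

Serial (axiom D): yes — every world has a successor (e.g. a R a).
Euclidean (axiom 5): no — c R b and c R d, but not b R d.
Transitive (axiom 4): yes — every two-step R-path is closed by a direct edge.
Reflexive (axiom T): yes — every world is R-related to itself.
So F validates K, D; KD45 would additionally require R to be Euclidean. The strongest is D.

D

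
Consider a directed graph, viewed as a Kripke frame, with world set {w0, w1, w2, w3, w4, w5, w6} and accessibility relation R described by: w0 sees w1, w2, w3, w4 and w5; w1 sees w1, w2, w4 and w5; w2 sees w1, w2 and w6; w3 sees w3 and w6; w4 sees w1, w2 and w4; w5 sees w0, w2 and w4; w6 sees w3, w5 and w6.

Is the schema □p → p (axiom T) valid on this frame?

No

The schema T characterises exactly the reflexive frames.
Reflexive: no — w0 is not related to itself.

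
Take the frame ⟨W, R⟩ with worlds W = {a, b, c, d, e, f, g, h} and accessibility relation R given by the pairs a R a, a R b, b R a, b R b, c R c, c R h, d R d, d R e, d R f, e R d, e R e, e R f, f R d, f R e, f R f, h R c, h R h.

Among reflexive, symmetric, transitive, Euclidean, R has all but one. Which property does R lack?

Reflexive: no — g is not related to itself.
Symmetric: yes — every pair in R has its reverse in R.
Transitive: yes — every two-step R-path is closed by a direct edge.
Euclidean: yes — any two successors of a common world are R-related.
Only reflexive fails.

reflexive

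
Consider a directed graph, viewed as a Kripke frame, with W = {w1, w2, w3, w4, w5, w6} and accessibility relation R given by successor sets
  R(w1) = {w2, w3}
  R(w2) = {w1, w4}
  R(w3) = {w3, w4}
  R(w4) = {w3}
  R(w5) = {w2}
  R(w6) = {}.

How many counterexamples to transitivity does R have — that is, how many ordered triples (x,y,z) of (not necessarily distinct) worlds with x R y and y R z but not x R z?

Enumerating: (w1,w2,w1), (w1,w2,w4), (w1,w3,w4), (w2,w1,w2), (w2,w1,w3), (w2,w4,w3), (w4,w3,w4), (w5,w2,w1), (w5,w2,w4).

9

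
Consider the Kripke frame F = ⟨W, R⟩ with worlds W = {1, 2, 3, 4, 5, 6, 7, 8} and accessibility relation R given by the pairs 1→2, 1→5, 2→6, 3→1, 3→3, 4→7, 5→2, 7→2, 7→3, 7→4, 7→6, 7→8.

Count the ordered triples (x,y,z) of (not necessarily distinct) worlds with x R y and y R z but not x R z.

11

Enumerating: (1,2,6), (3,1,2), (3,1,5), (4,7,2), (4,7,3), (4,7,4), (4,7,6), (4,7,8), (5,2,6), (7,3,1), (7,4,7).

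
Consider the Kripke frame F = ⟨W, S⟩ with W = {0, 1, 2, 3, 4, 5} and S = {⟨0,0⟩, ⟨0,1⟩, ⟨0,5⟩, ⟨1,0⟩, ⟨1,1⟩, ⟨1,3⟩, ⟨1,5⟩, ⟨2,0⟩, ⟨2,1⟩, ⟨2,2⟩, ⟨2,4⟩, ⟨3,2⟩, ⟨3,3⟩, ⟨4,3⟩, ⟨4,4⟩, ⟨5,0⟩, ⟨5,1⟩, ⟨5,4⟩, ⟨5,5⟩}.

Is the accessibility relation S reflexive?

Reflexive: yes — every world is S-related to itself.

Yes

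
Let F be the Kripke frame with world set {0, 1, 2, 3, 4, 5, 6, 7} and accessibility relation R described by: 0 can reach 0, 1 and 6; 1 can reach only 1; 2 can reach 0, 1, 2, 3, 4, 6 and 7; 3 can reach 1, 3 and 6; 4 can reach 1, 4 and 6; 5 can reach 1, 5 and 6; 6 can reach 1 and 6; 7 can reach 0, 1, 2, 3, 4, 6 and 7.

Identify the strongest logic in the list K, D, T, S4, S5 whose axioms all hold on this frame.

Serial (axiom D): yes — every world has a successor (e.g. 0 R 0).
Reflexive (axiom T): yes — every world is R-related to itself.
Transitive (axiom 4): yes — every two-step R-path is closed by a direct edge.
Euclidean (axiom 5): no — 0 R 1 and 0 R 6, but not 1 R 6.
So F validates K, D, T, S4; S5 would additionally require R to be Euclidean. The strongest is S4.

S4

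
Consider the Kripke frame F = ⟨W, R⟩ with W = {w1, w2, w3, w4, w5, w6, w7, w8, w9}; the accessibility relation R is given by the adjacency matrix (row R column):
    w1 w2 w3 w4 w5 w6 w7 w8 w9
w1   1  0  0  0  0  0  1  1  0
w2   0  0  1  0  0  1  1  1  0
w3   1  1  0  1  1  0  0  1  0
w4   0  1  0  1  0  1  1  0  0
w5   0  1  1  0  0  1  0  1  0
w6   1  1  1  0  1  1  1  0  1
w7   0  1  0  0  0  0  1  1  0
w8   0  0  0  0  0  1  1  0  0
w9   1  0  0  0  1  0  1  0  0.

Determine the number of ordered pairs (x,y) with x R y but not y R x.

Enumerating: (w1,w7), (w1,w8), (w2,w8), (w3,w1), (w3,w4), (w3,w8), (w4,w2), (w4,w6), (w4,w7), (w5,w2), (w5,w8), (w6,w1), … and 7 more.
Total: 19.

19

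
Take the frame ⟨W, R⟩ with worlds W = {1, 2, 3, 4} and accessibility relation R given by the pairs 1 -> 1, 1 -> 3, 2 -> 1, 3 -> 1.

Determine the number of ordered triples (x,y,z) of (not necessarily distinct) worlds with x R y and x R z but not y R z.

Enumerating: (1,3,3).

1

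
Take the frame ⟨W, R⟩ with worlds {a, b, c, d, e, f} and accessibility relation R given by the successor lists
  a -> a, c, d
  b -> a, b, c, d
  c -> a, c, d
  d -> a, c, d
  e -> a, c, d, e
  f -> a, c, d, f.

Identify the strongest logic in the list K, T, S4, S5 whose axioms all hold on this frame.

S4

Reflexive (axiom T): yes — every world is R-related to itself.
Transitive (axiom 4): yes — every two-step R-path is closed by a direct edge.
Euclidean (axiom 5): no — b R a and b R b, but not a R b.
So F validates K, T, S4; S5 would additionally require R to be Euclidean. The strongest is S4.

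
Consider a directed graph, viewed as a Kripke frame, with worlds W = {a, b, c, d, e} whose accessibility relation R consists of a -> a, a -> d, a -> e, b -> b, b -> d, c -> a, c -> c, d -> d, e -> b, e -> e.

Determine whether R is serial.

Serial: yes — every world has a successor (e.g. a R a).

Yes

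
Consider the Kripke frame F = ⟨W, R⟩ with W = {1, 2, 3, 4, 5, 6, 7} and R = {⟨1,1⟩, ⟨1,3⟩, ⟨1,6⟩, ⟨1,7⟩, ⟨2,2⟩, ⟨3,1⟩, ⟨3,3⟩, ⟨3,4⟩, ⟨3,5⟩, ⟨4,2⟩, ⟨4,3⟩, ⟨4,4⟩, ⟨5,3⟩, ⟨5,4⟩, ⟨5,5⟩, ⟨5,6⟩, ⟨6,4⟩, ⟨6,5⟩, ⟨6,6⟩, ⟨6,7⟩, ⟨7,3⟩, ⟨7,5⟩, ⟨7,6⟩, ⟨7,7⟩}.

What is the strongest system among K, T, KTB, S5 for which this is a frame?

T

Reflexive (axiom T): yes — every world is R-related to itself.
Symmetric (axiom B): no — 1 R 6 but not 6 R 1.
Euclidean (axiom 5): no — 1 R 3 and 1 R 6, but not 3 R 6.
So F validates K, T; KTB would additionally require R to be symmetric. The strongest is T.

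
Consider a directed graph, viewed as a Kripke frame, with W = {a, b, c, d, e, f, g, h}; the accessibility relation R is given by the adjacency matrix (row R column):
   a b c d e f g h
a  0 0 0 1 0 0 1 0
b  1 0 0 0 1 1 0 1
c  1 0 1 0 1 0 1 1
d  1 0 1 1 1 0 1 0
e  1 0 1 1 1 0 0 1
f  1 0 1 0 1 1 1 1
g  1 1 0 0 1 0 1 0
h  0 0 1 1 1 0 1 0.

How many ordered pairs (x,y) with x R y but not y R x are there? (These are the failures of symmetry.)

Enumerating: (b,a), (b,e), (b,f), (b,h), (c,a), (c,g), (d,c), (d,g), (e,a), (f,a), (f,c), (f,e), (f,g), (f,h), (g,b), (g,e), (h,d), (h,g).

18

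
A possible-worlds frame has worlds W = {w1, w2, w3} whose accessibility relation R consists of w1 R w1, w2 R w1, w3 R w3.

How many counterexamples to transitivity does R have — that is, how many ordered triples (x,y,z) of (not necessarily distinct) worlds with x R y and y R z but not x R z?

R is transitive; there are no such tuples.

0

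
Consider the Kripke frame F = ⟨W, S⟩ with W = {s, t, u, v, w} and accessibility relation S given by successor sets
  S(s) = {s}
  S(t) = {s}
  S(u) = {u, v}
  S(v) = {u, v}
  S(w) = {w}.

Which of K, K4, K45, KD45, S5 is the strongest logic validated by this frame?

KD45

Transitive (axiom 4): yes — every two-step S-path is closed by a direct edge.
Euclidean (axiom 5): yes — any two successors of a common world are S-related.
Serial (axiom D): yes — every world has a successor (e.g. s S s).
Reflexive (axiom T): no — t is not related to itself.
So F validates K, K4, K45, KD45; S5 would additionally require S to be reflexive. The strongest is KD45.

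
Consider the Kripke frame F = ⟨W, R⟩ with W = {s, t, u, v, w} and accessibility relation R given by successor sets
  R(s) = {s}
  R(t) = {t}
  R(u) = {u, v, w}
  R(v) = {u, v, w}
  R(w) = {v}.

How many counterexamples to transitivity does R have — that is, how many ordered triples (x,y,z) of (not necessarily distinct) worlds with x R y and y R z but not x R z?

Enumerating: (w,v,u), (w,v,w).

2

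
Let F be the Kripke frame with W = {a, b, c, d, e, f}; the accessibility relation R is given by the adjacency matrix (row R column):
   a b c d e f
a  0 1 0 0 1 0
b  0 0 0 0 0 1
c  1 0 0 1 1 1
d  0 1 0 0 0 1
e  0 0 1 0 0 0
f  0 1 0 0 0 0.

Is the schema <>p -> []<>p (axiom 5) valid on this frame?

No

Axiom 5 corresponds to the accessibility relation being Euclidean.
Euclidean: no — a R b and a R e, but not b R e.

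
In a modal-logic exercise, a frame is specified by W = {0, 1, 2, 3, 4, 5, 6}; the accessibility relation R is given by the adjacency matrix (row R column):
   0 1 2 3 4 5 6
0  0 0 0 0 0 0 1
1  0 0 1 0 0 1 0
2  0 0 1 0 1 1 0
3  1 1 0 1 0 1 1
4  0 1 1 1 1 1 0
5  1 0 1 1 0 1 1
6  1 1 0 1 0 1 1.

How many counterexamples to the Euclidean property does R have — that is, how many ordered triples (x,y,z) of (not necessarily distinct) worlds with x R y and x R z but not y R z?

Enumerating: (2,5,4), (3,0,0), (3,0,1), (3,0,3), (3,0,5), (3,1,0), (3,1,1), (3,1,3), (3,1,6), (3,5,1), (4,1,1), (4,1,3), … and 25 more.
Total: 37.

37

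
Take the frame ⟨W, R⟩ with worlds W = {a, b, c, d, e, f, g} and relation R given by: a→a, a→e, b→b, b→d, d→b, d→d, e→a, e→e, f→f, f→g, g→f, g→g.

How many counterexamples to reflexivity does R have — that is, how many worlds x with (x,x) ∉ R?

1

Enumerating: c.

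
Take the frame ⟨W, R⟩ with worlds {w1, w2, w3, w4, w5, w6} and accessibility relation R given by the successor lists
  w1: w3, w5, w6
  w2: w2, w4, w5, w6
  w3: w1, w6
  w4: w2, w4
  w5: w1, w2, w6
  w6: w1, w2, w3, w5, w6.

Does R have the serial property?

Serial: yes — every world has a successor (e.g. w1 R w3).

Yes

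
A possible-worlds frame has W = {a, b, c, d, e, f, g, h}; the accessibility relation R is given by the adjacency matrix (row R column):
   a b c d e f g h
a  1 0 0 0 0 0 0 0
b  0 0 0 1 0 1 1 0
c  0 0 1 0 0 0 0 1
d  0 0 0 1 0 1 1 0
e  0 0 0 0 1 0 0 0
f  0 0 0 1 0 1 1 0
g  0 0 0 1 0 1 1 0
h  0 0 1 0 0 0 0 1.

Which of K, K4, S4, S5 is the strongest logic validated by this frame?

K4

Transitive (axiom 4): yes — every two-step R-path is closed by a direct edge.
Reflexive (axiom T): no — b is not related to itself.
Euclidean (axiom 5): yes — any two successors of a common world are R-related.
So F validates K, K4; S4 would additionally require R to be reflexive. The strongest is K4.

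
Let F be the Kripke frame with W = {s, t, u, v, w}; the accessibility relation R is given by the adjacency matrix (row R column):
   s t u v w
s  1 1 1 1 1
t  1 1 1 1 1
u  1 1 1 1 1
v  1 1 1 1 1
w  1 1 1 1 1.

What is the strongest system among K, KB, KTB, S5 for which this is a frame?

S5

Symmetric (axiom B): yes — every pair in R has its reverse in R.
Reflexive (axiom T): yes — every world is R-related to itself.
Euclidean (axiom 5): yes — any two successors of a common world are R-related.
So F validates K, KB, KTB, S5. The strongest is S5.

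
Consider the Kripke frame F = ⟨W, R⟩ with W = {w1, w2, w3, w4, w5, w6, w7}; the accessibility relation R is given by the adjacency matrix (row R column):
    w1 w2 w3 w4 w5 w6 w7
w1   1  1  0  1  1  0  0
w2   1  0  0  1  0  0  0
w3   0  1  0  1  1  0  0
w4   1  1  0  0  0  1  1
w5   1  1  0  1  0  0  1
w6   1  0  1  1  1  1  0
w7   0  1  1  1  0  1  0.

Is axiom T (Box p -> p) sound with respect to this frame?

By correspondence theory, T is valid on a frame iff R is reflexive.
Reflexive: no — w2 is not related to itself.

No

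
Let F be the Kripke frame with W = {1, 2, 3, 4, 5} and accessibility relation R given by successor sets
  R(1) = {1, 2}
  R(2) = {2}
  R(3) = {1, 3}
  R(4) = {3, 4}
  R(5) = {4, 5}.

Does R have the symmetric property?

Symmetric: no — 1 R 2 but not 2 R 1.

No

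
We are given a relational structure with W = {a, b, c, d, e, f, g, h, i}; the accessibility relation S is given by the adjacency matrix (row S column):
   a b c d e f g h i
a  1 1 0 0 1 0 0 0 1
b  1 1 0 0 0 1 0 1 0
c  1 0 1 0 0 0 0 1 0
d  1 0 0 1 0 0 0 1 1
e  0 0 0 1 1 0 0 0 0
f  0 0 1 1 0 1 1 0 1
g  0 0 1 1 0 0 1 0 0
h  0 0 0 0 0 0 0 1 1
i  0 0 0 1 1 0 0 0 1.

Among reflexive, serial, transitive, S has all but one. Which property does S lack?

transitive

Reflexive: yes — every world is S-related to itself.
Serial: yes — every world has a successor (e.g. a S a).
Transitive: no — a S b and b S f, but not a S f.
Only transitive fails.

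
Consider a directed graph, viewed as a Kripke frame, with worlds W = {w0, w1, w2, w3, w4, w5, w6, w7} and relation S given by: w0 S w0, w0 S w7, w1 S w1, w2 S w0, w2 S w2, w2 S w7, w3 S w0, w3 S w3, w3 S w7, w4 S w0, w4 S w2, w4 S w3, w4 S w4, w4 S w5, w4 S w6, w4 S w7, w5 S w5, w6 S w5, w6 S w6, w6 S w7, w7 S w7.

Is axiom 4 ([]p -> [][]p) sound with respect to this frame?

Yes

Axiom 4 corresponds to the accessibility relation being transitive.
Transitive: yes — every two-step S-path is closed by a direct edge.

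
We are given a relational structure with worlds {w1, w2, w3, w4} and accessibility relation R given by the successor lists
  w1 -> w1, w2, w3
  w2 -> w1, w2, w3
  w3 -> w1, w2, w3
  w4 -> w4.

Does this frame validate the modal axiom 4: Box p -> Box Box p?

By correspondence theory, 4 is valid on a frame iff R is transitive.
Transitive: yes — every two-step R-path is closed by a direct edge.

Yes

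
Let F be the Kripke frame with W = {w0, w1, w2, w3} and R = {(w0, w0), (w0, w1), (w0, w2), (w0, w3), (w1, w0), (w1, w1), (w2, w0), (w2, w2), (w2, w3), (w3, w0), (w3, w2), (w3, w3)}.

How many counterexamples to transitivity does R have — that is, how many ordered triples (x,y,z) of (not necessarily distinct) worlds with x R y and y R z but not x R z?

4

Enumerating: (w1,w0,w2), (w1,w0,w3), (w2,w0,w1), (w3,w0,w1).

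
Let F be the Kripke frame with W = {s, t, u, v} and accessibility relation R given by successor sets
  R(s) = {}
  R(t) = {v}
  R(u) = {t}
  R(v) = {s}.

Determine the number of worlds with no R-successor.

1

Enumerating: s.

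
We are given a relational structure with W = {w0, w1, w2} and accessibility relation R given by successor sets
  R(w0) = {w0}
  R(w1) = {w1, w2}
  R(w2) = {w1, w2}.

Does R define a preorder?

Reflexive: yes — every world is R-related to itself.
Transitive: yes — every two-step R-path is closed by a direct edge.
So R is a preorder.

Yes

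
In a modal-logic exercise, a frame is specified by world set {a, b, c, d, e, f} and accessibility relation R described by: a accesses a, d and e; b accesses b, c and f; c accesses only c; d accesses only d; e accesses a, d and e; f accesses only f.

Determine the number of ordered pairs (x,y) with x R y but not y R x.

Enumerating: (a,d), (b,c), (b,f), (e,d).

4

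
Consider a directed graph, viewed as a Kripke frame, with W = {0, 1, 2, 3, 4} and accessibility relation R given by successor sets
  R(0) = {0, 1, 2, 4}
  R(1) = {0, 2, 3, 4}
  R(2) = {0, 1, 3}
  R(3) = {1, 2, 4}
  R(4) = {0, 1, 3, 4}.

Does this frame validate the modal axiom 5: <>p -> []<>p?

Axiom 5 corresponds to the accessibility relation being Euclidean.
Euclidean: no — 0 R 2 and 0 R 4, but not 2 R 4.

No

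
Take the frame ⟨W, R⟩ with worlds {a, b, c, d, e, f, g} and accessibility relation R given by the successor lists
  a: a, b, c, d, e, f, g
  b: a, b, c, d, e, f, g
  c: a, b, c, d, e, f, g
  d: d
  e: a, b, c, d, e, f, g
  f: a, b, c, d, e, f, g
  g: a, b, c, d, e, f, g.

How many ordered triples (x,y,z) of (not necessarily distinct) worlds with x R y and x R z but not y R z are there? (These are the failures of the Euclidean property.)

36

Enumerating: (a,d,a), (a,d,b), (a,d,c), (a,d,e), (a,d,f), (a,d,g), (b,d,a), (b,d,b), (b,d,c), (b,d,e), (b,d,f), (b,d,g), … and 24 more.
Total: 36.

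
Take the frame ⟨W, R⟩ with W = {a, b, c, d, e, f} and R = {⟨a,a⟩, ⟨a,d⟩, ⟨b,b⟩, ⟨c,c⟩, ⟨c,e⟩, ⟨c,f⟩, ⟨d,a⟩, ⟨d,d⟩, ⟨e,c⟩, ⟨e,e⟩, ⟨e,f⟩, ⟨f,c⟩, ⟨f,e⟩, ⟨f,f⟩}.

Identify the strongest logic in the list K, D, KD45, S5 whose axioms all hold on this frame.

S5

Serial (axiom D): yes — every world has a successor (e.g. a R a).
Euclidean (axiom 5): yes — any two successors of a common world are R-related.
Transitive (axiom 4): yes — every two-step R-path is closed by a direct edge.
Reflexive (axiom T): yes — every world is R-related to itself.
So F validates K, D, KD45, S5. The strongest is S5.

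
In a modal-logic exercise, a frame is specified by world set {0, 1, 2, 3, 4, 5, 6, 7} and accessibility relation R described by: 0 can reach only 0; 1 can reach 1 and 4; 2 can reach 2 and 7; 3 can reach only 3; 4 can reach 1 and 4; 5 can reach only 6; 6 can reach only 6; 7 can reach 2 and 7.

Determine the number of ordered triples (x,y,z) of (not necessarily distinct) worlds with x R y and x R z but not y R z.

0

R is Euclidean; there are no such tuples.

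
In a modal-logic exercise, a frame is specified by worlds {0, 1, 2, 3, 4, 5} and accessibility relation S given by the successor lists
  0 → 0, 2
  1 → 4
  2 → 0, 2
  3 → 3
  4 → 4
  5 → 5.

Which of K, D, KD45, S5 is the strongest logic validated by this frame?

KD45

Serial (axiom D): yes — every world has a successor (e.g. 0 S 0).
Euclidean (axiom 5): yes — any two successors of a common world are S-related.
Transitive (axiom 4): yes — every two-step S-path is closed by a direct edge.
Reflexive (axiom T): no — 1 is not related to itself.
So F validates K, D, KD45; S5 would additionally require S to be reflexive. The strongest is KD45.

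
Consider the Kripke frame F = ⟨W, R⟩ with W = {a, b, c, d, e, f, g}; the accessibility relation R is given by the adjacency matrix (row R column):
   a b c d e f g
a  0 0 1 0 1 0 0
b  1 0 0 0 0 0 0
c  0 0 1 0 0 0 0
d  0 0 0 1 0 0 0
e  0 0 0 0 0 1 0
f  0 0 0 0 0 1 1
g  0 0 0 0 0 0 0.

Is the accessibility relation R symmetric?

No

Symmetric: no — a R c but not c R a.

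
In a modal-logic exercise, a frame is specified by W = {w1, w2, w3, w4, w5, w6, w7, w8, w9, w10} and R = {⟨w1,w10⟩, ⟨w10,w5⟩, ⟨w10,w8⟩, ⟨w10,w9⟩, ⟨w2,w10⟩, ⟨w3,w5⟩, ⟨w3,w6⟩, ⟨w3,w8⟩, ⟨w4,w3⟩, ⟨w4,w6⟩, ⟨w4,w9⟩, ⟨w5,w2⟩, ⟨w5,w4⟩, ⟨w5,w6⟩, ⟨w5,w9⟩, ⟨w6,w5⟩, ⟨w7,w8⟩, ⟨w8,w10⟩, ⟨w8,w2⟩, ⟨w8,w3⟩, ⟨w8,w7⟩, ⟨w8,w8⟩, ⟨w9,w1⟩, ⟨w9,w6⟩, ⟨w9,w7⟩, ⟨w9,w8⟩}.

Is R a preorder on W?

No

Reflexive: no — w1 is not related to itself.
Transitive: no — w1 R w10 and w10 R w5, but not w1 R w5.
So R is not a preorder.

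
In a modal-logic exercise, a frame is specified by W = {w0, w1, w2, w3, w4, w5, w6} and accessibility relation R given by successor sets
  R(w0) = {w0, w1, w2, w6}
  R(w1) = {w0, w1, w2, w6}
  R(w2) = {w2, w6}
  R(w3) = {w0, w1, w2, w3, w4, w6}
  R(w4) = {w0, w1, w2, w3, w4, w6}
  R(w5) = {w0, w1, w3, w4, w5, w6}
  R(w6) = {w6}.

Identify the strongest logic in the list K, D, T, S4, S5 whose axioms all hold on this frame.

T

Serial (axiom D): yes — every world has a successor (e.g. w0 R w0).
Reflexive (axiom T): yes — every world is R-related to itself.
Transitive (axiom 4): no — w5 R w0 and w0 R w2, but not w5 R w2.
Euclidean (axiom 5): no — w0 R w2 and w0 R w1, but not w2 R w1.
So F validates K, D, T; S4 would additionally require R to be transitive. The strongest is T.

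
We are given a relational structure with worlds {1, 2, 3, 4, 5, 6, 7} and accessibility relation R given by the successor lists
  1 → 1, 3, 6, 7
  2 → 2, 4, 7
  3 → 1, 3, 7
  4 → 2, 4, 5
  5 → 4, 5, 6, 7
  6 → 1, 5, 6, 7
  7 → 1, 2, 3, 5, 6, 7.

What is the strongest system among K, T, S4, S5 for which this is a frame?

Reflexive (axiom T): yes — every world is R-related to itself.
Transitive (axiom 4): no — 1 R 6 and 6 R 5, but not 1 R 5.
Euclidean (axiom 5): no — 1 R 3 and 1 R 6, but not 3 R 6.
So F validates K, T; S4 would additionally require R to be transitive. The strongest is T.

T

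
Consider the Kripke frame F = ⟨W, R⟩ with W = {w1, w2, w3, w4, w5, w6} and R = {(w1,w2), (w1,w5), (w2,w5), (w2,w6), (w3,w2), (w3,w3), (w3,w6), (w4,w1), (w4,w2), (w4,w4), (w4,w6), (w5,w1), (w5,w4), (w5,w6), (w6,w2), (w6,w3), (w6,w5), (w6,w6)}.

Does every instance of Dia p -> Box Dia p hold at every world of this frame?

No

Axiom 5 corresponds to the accessibility relation being Euclidean.
Euclidean: no — w1 R w5 and w1 R w2, but not w5 R w2.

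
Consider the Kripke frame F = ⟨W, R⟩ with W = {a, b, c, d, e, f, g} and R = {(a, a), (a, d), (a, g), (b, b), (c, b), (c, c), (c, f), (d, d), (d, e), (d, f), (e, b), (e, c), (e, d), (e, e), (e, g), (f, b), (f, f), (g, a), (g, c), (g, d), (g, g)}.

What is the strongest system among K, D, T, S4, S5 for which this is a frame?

T

Serial (axiom D): yes — every world has a successor (e.g. a R a).
Reflexive (axiom T): yes — every world is R-related to itself.
Transitive (axiom 4): no — a R d and d R e, but not a R e.
Euclidean (axiom 5): no — a R d and a R g, but not d R g.
So F validates K, D, T; S4 would additionally require R to be transitive. The strongest is T.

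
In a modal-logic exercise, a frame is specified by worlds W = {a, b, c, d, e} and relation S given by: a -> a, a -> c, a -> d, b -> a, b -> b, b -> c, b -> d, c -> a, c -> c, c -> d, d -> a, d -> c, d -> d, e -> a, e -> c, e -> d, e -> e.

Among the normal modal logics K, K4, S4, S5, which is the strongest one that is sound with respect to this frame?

Transitive (axiom 4): yes — every two-step S-path is closed by a direct edge.
Reflexive (axiom T): yes — every world is S-related to itself.
Euclidean (axiom 5): no — b S a and b S b, but not a S b.
So F validates K, K4, S4; S5 would additionally require S to be Euclidean. The strongest is S4.

S4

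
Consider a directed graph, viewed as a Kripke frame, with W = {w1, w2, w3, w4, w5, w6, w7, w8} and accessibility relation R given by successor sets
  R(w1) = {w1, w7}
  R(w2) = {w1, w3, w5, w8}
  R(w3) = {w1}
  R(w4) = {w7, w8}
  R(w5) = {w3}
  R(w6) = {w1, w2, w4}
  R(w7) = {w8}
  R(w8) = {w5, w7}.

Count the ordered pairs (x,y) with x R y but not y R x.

13

Enumerating: (w1,w7), (w2,w1), (w2,w3), (w2,w5), (w2,w8), (w3,w1), (w4,w7), (w4,w8), (w5,w3), (w6,w1), (w6,w2), (w6,w4), (w8,w5).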